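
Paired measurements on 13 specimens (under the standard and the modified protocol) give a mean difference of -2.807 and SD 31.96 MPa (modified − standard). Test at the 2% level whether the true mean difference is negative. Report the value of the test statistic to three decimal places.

-0.317

H0: μ_d = 0; H1: μ_d < 0 (paired t-test on the differences, left-tailed).
t = d̄/(s_d/√n) = -2.807/(31.96/√13) = -0.317
df = n − 1 = 12
p-value = P(T ≤ -0.317) ≈ 0.3785
Since p ≈ 0.3785 > α = 0.02, fail to reject H0; the evidence is not statistically significant.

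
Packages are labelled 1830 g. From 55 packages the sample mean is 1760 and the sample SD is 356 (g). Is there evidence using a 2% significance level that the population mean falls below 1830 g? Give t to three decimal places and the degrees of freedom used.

t = -1.458, df = 54

H0: μ = 1830; H1: μ < 1830 (one-sample t-test, left-tailed).
t = (x̄ − μ₀)/(s/√n) = (1760 − 1830)/(356/√55) = -1.458
df = n − 1 = 54
p-value = P(T ≤ -1.458) ≈ 0.0753
Since p ≈ 0.0753 > α = 0.02, fail to reject H0; the data do not provide sufficient evidence against H0.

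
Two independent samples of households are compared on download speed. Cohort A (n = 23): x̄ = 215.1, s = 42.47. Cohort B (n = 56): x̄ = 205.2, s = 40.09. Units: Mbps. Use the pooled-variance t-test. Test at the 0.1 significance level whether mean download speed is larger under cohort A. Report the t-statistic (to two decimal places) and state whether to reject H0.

Let group 1 = cohort A, group 2 = cohort B. H0: μ_1 = μ_2; H1: μ_1 > μ_2 (two-sample pooled-variance t-test, right-tailed).
s_p² = [(23−1)·42.47² + (56−1)·40.09²]/(23+56−2) = 1663.35
t = (215.1 − 205.2)/√[1663.35·(1/23 + 1/56)] = 0.98
df = n₁ + n₂ − 2 = 77
p-value = P(T ≥ 0.98) ≈ 0.165
Since p ≈ 0.165 > α = 0.1, fail to reject H0; the evidence is not statistically significant.

t = 0.98; fail to reject H0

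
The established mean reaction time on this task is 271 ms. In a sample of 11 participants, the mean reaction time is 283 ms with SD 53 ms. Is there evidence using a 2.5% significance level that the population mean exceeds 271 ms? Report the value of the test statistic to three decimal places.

0.751

H0: μ = 271; H1: μ > 271 (one-sample t-test, right-tailed).
t = (x̄ − μ₀)/(s/√n) = (283 − 271)/(53/√11) = 0.751
df = n − 1 = 10
p-value = P(T ≥ 0.751) ≈ 0.235
Since p ≈ 0.235 > α = 0.025, fail to reject H0; the evidence is not statistically significant.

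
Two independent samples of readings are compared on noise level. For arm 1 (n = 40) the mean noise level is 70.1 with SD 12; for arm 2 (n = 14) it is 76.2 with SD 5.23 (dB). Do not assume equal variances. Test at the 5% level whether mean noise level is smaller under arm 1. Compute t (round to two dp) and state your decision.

t = -2.59; reject H0

Let group 1 = arm 1, group 2 = arm 2. H0: μ_1 = μ_2; H1: μ_1 < μ_2 (Welch's two-sample t-test, left-tailed).
t = (x̄_1 − x̄_2)/√(s_1²/n_1 + s_2²/n_2) = (70.1 − 76.2)/√(12²/40 + 5.23²/14) = -2.59
Welch–Satterthwaite df ≈ 49.28
p-value = P(T ≤ -2.59) ≈ 0.006
Since p ≈ 0.006 < α = 0.05, reject H0; the data support H1.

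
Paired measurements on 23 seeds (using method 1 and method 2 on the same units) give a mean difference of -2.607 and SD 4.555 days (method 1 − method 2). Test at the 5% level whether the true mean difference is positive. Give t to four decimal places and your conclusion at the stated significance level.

H0: μ_d = 0; H1: μ_d > 0 (paired t-test on the differences, right-tailed).
t = d̄/(s_d/√n) = -2.607/(4.555/√23) = -2.7448
df = n − 1 = 22
p-value = P(T ≥ -2.7448) ≈ 0.9941
Since p ≈ 0.9941 > α = 0.05, fail to reject H0; the data do not provide sufficient evidence against H0.

t = -2.7448; fail to reject H0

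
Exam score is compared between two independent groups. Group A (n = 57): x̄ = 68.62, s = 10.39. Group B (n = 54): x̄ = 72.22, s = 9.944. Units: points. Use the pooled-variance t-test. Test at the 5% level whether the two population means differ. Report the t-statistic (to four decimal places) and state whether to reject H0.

Let group 1 = group A, group 2 = group B. H0: μ_1 = μ_2; H1: μ_1 ≠ μ_2 (two-sample pooled-variance t-test, two-sided).
s_p² = [(57−1)·10.39² + (54−1)·9.944²]/(57+54−2) = 103.542
t = (68.62 − 72.22)/√[103.542·(1/57 + 1/54)] = -1.8630
df = n₁ + n₂ − 2 = 109
Two-sided p-value ≈ 0.065
Since p ≈ 0.065 > α = 0.05, fail to reject H0; the evidence is not statistically significant.

t = -1.8630; fail to reject H0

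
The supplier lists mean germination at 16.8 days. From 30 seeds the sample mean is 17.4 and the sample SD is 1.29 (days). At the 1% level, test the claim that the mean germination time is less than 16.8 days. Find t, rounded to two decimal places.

2.55

H0: μ = 16.8; H1: μ < 16.8 (one-sample t-test, left-tailed).
t = (x̄ − μ₀)/(s/√n) = (17.4 − 16.8)/(1.29/√30) = 2.55
df = n − 1 = 29
p-value = P(T ≤ 2.55) ≈ 0.9918
Since p ≈ 0.9918 > α = 0.01, fail to reject H0; the data do not provide sufficient evidence against H0.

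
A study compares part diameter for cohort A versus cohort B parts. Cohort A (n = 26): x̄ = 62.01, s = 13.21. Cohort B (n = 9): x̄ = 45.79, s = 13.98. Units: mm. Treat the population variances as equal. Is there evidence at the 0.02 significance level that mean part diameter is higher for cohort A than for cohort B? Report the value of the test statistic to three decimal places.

Let group 1 = cohort A, group 2 = cohort B. H0: μ_1 = μ_2; H1: μ_1 > μ_2 (two-sample pooled-variance t-test, right-tailed).
s_p² = [(26−1)·13.21² + (9−1)·13.98²]/(26+9−2) = 179.58
t = (62.01 − 45.79)/√[179.58·(1/26 + 1/9)] = 3.130
df = n₁ + n₂ − 2 = 33
p-value = P(T ≥ 3.130) ≈ 0.0018
Since p ≈ 0.0018 < α = 0.02, reject H0; the evidence is statistically significant.

3.130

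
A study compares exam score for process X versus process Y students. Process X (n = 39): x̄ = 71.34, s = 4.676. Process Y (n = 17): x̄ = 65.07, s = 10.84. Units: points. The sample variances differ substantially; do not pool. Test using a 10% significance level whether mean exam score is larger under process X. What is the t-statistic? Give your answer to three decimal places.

Let group 1 = process X, group 2 = process Y. H0: μ_1 = μ_2; H1: μ_1 > μ_2 (Welch's two-sample t-test, right-tailed).
t = (x̄_1 − x̄_2)/√(s_1²/n_1 + s_2²/n_2) = (71.34 − 65.07)/√(4.676²/39 + 10.84²/17) = 2.294
Welch–Satterthwaite df ≈ 18.65
p-value = P(T ≥ 2.294) ≈ 0.017
Since p ≈ 0.017 < α = 0.1, reject H0; the evidence is statistically significant.

2.294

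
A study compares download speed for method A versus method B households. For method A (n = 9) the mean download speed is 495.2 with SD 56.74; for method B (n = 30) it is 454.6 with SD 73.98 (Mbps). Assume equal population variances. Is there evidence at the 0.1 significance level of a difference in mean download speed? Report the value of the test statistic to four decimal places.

Let group 1 = method A, group 2 = method B. H0: μ_1 = μ_2; H1: μ_1 ≠ μ_2 (two-sample pooled-variance t-test, two-sided).
s_p² = [(9−1)·56.74² + (30−1)·73.98²]/(9+30−2) = 4985.77
t = (495.2 − 454.6)/√[4985.77·(1/9 + 1/30)] = 1.5129
df = n₁ + n₂ − 2 = 37
Two-sided p-value ≈ 0.1388
Since p ≈ 0.1388 > α = 0.1, fail to reject H0; the evidence is not statistically significant.

1.5129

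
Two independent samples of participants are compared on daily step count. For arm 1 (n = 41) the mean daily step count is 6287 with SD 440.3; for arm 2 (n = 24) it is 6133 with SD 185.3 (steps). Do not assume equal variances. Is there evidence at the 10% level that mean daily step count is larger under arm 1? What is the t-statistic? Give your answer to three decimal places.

Let group 1 = arm 1, group 2 = arm 2. H0: μ_1 = μ_2; H1: μ_1 > μ_2 (Welch's two-sample t-test, right-tailed).
t = (x̄_1 − x̄_2)/√(s_1²/n_1 + s_2²/n_2) = (6287 − 6133)/√(440.3²/41 + 185.3²/24) = 1.962
Welch–Satterthwaite df ≈ 58.55
p-value = P(T ≥ 1.962) ≈ 0.0272
Since p ≈ 0.0272 < α = 0.1, reject H0; the data support H1.

1.962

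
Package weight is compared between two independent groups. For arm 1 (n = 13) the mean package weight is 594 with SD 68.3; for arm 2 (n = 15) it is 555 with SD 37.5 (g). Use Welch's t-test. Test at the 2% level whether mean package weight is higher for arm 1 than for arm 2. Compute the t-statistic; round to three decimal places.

Let group 1 = arm 1, group 2 = arm 2. H0: μ_1 = μ_2; H1: μ_1 > μ_2 (Welch's two-sample t-test, right-tailed).
t = (x̄_1 − x̄_2)/√(s_1²/n_1 + s_2²/n_2) = (594 − 555)/√(68.3²/13 + 37.5²/15) = 1.833
Welch–Satterthwaite df ≈ 18.03
p-value = P(T ≥ 1.833) ≈ 0.042
Since p ≈ 0.042 > α = 0.02, fail to reject H0; the data do not provide sufficient evidence against H0.

1.833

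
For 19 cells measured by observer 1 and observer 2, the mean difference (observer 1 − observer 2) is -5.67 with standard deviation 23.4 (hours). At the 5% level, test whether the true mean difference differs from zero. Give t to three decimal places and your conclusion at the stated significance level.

H0: μ_d = 0; H1: μ_d ≠ 0 (paired t-test on the differences, two-sided).
t = d̄/(s_d/√n) = -5.67/(23.4/√19) = -1.056
df = n − 1 = 18
Two-sided p-value ≈ 0.305
Since p ≈ 0.305 > α = 0.05, fail to reject H0; the evidence is not statistically significant.

t = -1.056; fail to reject H0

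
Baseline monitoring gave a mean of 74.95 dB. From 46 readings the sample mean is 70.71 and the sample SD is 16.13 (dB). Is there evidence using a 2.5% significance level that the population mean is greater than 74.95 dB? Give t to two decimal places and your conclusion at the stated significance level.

t = -1.78; fail to reject H0

H0: μ = 74.95; H1: μ > 74.95 (one-sample t-test, right-tailed).
t = (x̄ − μ₀)/(s/√n) = (70.71 − 74.95)/(16.13/√46) = -1.78
df = n − 1 = 45
p-value = P(T ≥ -1.78) ≈ 0.9593
Since p ≈ 0.9593 > α = 0.025, fail to reject H0; the data do not provide sufficient evidence against H0.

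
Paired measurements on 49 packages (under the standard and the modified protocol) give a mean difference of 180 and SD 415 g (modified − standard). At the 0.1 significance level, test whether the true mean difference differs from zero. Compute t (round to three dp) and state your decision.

H0: μ_d = 0; H1: μ_d ≠ 0 (paired t-test on the differences, two-sided).
t = d̄/(s_d/√n) = 180/(415/√49) = 3.036
df = n − 1 = 48
Two-sided p-value ≈ 0.0039
Since p ≈ 0.0039 < α = 0.1, reject H0; the data support H1.

t = 3.036; reject H0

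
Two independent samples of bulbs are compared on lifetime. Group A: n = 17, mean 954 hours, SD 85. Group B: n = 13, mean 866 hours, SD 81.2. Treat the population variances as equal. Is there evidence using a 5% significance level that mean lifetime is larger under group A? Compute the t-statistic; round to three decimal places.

Let group 1 = group A, group 2 = group B. H0: μ_1 = μ_2; H1: μ_1 > μ_2 (two-sample pooled-variance t-test, right-tailed).
s_p² = [(17−1)·85² + (13−1)·81.2²]/(17+13−2) = 6954.33
t = (954 − 866)/√[6954.33·(1/17 + 1/13)] = 2.864
df = n₁ + n₂ − 2 = 28
p-value = P(T ≥ 2.864) ≈ 0.0039
Since p ≈ 0.0039 < α = 0.05, reject H0; the evidence is statistically significant.

2.864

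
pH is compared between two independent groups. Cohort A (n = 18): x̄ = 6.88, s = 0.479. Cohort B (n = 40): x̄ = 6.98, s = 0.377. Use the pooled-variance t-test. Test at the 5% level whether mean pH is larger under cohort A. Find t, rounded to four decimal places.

-0.8580

Let group 1 = cohort A, group 2 = cohort B. H0: μ_1 = μ_2; H1: μ_1 > μ_2 (two-sample pooled-variance t-test, right-tailed).
s_p² = [(18−1)·0.479² + (40−1)·0.377²]/(18+40−2) = 0.168634
t = (6.88 − 6.98)/√[0.168634·(1/18 + 1/40)] = -0.8580
df = n₁ + n₂ − 2 = 56
p-value = P(T ≥ -0.8580) ≈ 0.803
Since p ≈ 0.803 > α = 0.05, fail to reject H0; the evidence is not statistically significant.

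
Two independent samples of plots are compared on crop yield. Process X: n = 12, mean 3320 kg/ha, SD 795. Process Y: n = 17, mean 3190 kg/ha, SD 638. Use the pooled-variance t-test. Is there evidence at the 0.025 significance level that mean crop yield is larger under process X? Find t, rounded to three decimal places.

0.488

Let group 1 = process X, group 2 = process Y. H0: μ_1 = μ_2; H1: μ_1 > μ_2 (two-sample pooled-variance t-test, right-tailed).
s_p² = [(12−1)·795² + (17−1)·638²]/(12+17−2) = 498703
t = (3320 − 3190)/√[498703·(1/12 + 1/17)] = 0.488
df = n₁ + n₂ − 2 = 27
p-value = P(T ≥ 0.488) ≈ 0.315
Since p ≈ 0.315 > α = 0.025, fail to reject H0; the evidence is not statistically significant.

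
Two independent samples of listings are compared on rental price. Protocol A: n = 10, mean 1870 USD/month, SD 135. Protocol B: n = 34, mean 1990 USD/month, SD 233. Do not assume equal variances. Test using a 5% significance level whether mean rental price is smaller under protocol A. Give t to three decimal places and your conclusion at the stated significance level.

Let group 1 = protocol A, group 2 = protocol B. H0: μ_1 = μ_2; H1: μ_1 < μ_2 (Welch's two-sample t-test, left-tailed).
t = (x̄_1 − x̄_2)/√(s_1²/n_1 + s_2²/n_2) = (1870 − 1990)/√(135²/10 + 233²/34) = -2.052
Welch–Satterthwaite df ≈ 26.19
p-value = P(T ≤ -2.052) ≈ 0.025
Since p ≈ 0.025 < α = 0.05, reject H0; the evidence is statistically significant.

t = -2.052; reject H0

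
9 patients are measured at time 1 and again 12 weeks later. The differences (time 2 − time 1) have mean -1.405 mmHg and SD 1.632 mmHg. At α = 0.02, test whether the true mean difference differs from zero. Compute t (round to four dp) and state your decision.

t = -2.5827; fail to reject H0

H0: μ_d = 0; H1: μ_d ≠ 0 (paired t-test on the differences, two-sided).
t = d̄/(s_d/√n) = -1.405/(1.632/√9) = -2.5827
df = n − 1 = 8
Two-sided p-value ≈ 0.0325
Since p ≈ 0.0325 > α = 0.02, fail to reject H0; the evidence is not statistically significant.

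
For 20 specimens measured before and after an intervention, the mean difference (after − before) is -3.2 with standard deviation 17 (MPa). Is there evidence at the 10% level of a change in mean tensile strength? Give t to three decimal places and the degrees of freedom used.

t = -0.842, df = 19

H0: μ_d = 0; H1: μ_d ≠ 0 (paired t-test on the differences, two-sided).
t = d̄/(s_d/√n) = -3.2/(17/√20) = -0.842
df = n − 1 = 19
Two-sided p-value ≈ 0.4104
Since p ≈ 0.4104 > α = 0.1, fail to reject H0; the data do not provide sufficient evidence against H0.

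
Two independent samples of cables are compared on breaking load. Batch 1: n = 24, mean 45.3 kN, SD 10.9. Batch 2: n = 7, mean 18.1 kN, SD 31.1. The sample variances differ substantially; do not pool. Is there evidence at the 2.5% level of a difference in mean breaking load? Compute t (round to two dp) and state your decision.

Let group 1 = batch 1, group 2 = batch 2. H0: μ_1 = μ_2; H1: μ_1 ≠ μ_2 (Welch's two-sample t-test, two-sided).
t = (x̄_1 − x̄_2)/√(s_1²/n_1 + s_2²/n_2) = (45.3 − 18.1)/√(10.9²/24 + 31.1²/7) = 2.27
Welch–Satterthwaite df ≈ 6.44
Two-sided p-value ≈ 0.060
Since p ≈ 0.060 > α = 0.025, fail to reject H0; the data do not provide sufficient evidence against H0.

t = 2.27; fail to reject H0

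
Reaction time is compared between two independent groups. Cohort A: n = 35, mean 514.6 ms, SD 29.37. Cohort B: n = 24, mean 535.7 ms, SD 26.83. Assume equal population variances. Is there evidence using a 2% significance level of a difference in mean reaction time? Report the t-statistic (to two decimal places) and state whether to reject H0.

Let group 1 = cohort A, group 2 = cohort B. H0: μ_1 = μ_2; H1: μ_1 ≠ μ_2 (two-sample pooled-variance t-test, two-sided).
s_p² = [(35−1)·29.37² + (24−1)·26.83²]/(35+24−2) = 804.997
t = (514.6 − 535.7)/√[804.997·(1/35 + 1/24)] = -2.81
df = n₁ + n₂ − 2 = 57
Two-sided p-value ≈ 0.007
Since p ≈ 0.007 < α = 0.02, reject H0; the evidence is statistically significant.

t = -2.81; reject H0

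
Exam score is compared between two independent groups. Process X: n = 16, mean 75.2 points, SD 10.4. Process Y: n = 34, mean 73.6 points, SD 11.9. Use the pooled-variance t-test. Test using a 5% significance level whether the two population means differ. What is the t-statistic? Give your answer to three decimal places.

Let group 1 = process X, group 2 = process Y. H0: μ_1 = μ_2; H1: μ_1 ≠ μ_2 (two-sample pooled-variance t-test, two-sided).
s_p² = [(16−1)·10.4² + (34−1)·11.9²]/(16+34−2) = 131.157
t = (75.2 − 73.6)/√[131.157·(1/16 + 1/34)] = 0.461
df = n₁ + n₂ − 2 = 48
Two-sided p-value ≈ 0.6470
Since p ≈ 0.6470 > α = 0.05, fail to reject H0; the evidence is not statistically significant.

0.461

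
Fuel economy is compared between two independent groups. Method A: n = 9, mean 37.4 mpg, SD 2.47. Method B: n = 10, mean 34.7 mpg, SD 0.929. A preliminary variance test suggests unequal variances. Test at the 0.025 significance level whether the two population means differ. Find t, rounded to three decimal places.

3.089

Let group 1 = method A, group 2 = method B. H0: μ_1 = μ_2; H1: μ_1 ≠ μ_2 (Welch's two-sample t-test, two-sided).
t = (x̄_1 − x̄_2)/√(s_1²/n_1 + s_2²/n_2) = (37.4 − 34.7)/√(2.47²/9 + 0.929²/10) = 3.089
Welch–Satterthwaite df ≈ 10.02
Two-sided p-value ≈ 0.0114
Since p ≈ 0.0114 < α = 0.025, reject H0; the evidence is statistically significant.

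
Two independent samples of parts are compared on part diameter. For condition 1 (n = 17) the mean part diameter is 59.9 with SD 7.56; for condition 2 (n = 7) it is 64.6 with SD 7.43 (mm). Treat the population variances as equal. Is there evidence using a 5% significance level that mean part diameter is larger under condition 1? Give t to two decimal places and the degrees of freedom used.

t = -1.39, df = 22

Let group 1 = condition 1, group 2 = condition 2. H0: μ_1 = μ_2; H1: μ_1 > μ_2 (two-sample pooled-variance t-test, right-tailed).
s_p² = [(17−1)·7.56² + (7−1)·7.43²]/(17+7−2) = 56.6221
t = (59.9 − 64.6)/√[56.6221·(1/17 + 1/7)] = -1.39
df = n₁ + n₂ − 2 = 22
p-value = P(T ≥ -1.39) ≈ 0.911
Since p ≈ 0.911 > α = 0.05, fail to reject H0; the data do not provide sufficient evidence against H0.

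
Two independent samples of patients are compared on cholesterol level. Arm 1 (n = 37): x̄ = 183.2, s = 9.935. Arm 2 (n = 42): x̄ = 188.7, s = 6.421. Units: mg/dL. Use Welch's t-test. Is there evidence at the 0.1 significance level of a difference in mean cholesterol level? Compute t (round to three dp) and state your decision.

t = -2.879; reject H0

Let group 1 = arm 1, group 2 = arm 2. H0: μ_1 = μ_2; H1: μ_1 ≠ μ_2 (Welch's two-sample t-test, two-sided).
t = (x̄_1 − x̄_2)/√(s_1²/n_1 + s_2²/n_2) = (183.2 − 188.7)/√(9.935²/37 + 6.421²/42) = -2.879
Welch–Satterthwaite df ≈ 60.21
Two-sided p-value ≈ 0.0055
Since p ≈ 0.0055 < α = 0.1, reject H0; the evidence is statistically significant.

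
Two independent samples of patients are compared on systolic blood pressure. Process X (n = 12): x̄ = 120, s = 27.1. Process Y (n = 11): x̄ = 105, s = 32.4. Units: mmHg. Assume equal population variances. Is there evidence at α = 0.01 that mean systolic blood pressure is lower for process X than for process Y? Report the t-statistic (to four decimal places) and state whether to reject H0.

t = 1.2082; fail to reject H0

Let group 1 = process X, group 2 = process Y. H0: μ_1 = μ_2; H1: μ_1 < μ_2 (two-sample pooled-variance t-test, left-tailed).
s_p² = [(12−1)·27.1² + (11−1)·32.4²]/(12+11−2) = 884.577
t = (120 − 105)/√[884.577·(1/12 + 1/11)] = 1.2082
df = n₁ + n₂ − 2 = 21
p-value = P(T ≤ 1.2082) ≈ 0.8798
Since p ≈ 0.8798 > α = 0.01, fail to reject H0; the evidence is not statistically significant.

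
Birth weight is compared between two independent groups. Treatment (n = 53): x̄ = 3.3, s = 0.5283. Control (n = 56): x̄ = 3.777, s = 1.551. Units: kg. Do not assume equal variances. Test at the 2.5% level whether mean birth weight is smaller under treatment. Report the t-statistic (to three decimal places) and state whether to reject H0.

t = -2.172; reject H0

Let group 1 = treatment, group 2 = control. H0: μ_1 = μ_2; H1: μ_1 < μ_2 (Welch's two-sample t-test, left-tailed).
t = (x̄_1 − x̄_2)/√(s_1²/n_1 + s_2²/n_2) = (3.3 − 3.777)/√(0.5283²/53 + 1.551²/56) = -2.172
Welch–Satterthwaite df ≈ 68.23
p-value = P(T ≤ -2.172) ≈ 0.017
Since p ≈ 0.017 < α = 0.025, reject H0; the evidence is statistically significant.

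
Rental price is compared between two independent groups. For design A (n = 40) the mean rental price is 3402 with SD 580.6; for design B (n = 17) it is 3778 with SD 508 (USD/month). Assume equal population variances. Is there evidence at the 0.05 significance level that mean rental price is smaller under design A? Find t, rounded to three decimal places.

Let group 1 = design A, group 2 = design B. H0: μ_1 = μ_2; H1: μ_1 < μ_2 (two-sample pooled-variance t-test, left-tailed).
s_p² = [(40−1)·580.6² + (17−1)·508²]/(40+17−2) = 314105
t = (3402 − 3778)/√[314105·(1/40 + 1/17)] = -2.317
df = n₁ + n₂ − 2 = 55
p-value = P(T ≤ -2.317) ≈ 0.012
Since p ≈ 0.012 < α = 0.05, reject H0; the data support H1.

-2.317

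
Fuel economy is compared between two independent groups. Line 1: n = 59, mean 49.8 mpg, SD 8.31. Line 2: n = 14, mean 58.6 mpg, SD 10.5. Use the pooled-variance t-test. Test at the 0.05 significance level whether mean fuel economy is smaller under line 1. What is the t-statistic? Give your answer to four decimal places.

-3.3822

Let group 1 = line 1, group 2 = line 2. H0: μ_1 = μ_2; H1: μ_1 < μ_2 (two-sample pooled-variance t-test, left-tailed).
s_p² = [(59−1)·8.31² + (14−1)·10.5²]/(59+14−2) = 76.5986
t = (49.8 − 58.6)/√[76.5986·(1/59 + 1/14)] = -3.3822
df = n₁ + n₂ − 2 = 71
p-value = P(T ≤ -3.3822) ≈ 0.0006
Since p ≈ 0.0006 < α = 0.05, reject H0; the data support H1.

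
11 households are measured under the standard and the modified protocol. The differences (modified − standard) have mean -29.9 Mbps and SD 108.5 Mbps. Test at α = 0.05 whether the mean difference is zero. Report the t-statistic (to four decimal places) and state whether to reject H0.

t = -0.9140; fail to reject H0

H0: μ_d = 0; H1: μ_d ≠ 0 (paired t-test on the differences, two-sided).
t = d̄/(s_d/√n) = -29.9/(108.5/√11) = -0.9140
df = n − 1 = 10
Two-sided p-value ≈ 0.3822
Since p ≈ 0.3822 > α = 0.05, fail to reject H0; the evidence is not statistically significant.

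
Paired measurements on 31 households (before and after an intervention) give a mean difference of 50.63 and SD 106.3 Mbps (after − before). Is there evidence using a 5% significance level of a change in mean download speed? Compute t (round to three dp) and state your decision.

t = 2.652; reject H0

H0: μ_d = 0; H1: μ_d ≠ 0 (paired t-test on the differences, two-sided).
t = d̄/(s_d/√n) = 50.63/(106.3/√31) = 2.652
df = n − 1 = 30
Two-sided p-value ≈ 0.013
Since p ≈ 0.013 < α = 0.05, reject H0; the data support H1.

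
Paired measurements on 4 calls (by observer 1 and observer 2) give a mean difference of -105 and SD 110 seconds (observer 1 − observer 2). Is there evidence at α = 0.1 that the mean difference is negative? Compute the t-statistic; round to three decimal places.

H0: μ_d = 0; H1: μ_d < 0 (paired t-test on the differences, left-tailed).
t = d̄/(s_d/√n) = -105/(110/√4) = -1.909
df = n − 1 = 3
p-value = P(T ≤ -1.909) ≈ 0.076
Since p ≈ 0.076 < α = 0.1, reject H0; the data support H1.

-1.909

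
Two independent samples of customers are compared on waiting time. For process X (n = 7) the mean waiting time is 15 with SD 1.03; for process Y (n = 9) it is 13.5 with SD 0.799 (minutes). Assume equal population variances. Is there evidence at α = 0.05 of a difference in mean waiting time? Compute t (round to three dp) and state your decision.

t = 3.288; reject H0

Let group 1 = process X, group 2 = process Y. H0: μ_1 = μ_2; H1: μ_1 ≠ μ_2 (two-sample pooled-variance t-test, two-sided).
s_p² = [(7−1)·1.03² + (9−1)·0.799²]/(7+9−2) = 0.819472
t = (15 − 13.5)/√[0.819472·(1/7 + 1/9)] = 3.288
df = n₁ + n₂ − 2 = 14
Two-sided p-value ≈ 0.0054
Since p ≈ 0.0054 < α = 0.05, reject H0; the data support H1.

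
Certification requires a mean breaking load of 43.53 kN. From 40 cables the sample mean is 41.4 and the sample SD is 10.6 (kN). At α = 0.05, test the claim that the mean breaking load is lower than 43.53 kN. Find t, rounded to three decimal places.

-1.271

H0: μ = 43.53; H1: μ < 43.53 (one-sample t-test, left-tailed).
t = (x̄ − μ₀)/(s/√n) = (41.4 − 43.53)/(10.6/√40) = -1.271
df = n − 1 = 39
p-value = P(T ≤ -1.271) ≈ 0.106
Since p ≈ 0.106 > α = 0.05, fail to reject H0; the data do not provide sufficient evidence against H0.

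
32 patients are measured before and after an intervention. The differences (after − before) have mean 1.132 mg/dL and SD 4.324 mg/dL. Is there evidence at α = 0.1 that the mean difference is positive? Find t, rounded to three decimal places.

1.481

H0: μ_d = 0; H1: μ_d > 0 (paired t-test on the differences, right-tailed).
t = d̄/(s_d/√n) = 1.132/(4.324/√32) = 1.481
df = n − 1 = 31
p-value = P(T ≥ 1.481) ≈ 0.0744
Since p ≈ 0.0744 < α = 0.1, reject H0; the evidence is statistically significant.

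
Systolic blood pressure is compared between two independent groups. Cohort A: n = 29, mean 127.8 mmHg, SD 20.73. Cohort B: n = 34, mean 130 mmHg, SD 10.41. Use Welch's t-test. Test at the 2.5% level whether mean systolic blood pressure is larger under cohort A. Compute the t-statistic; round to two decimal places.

Let group 1 = cohort A, group 2 = cohort B. H0: μ_1 = μ_2; H1: μ_1 > μ_2 (Welch's two-sample t-test, right-tailed).
t = (x̄_1 − x̄_2)/√(s_1²/n_1 + s_2²/n_2) = (127.8 − 130)/√(20.73²/29 + 10.41²/34) = -0.52
Welch–Satterthwaite df ≈ 39.78
p-value = P(T ≥ -0.52) ≈ 0.6965
Since p ≈ 0.6965 > α = 0.025, fail to reject H0; the data do not provide sufficient evidence against H0.

-0.52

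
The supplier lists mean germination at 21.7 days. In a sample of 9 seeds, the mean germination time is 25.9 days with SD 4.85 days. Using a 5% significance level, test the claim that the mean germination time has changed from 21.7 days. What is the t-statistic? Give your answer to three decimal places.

2.598

H0: μ = 21.7; H1: μ ≠ 21.7 (one-sample t-test, two-sided).
t = (x̄ − μ₀)/(s/√n) = (25.9 − 21.7)/(4.85/√9) = 2.598
df = n − 1 = 8
Two-sided p-value ≈ 0.0317
Since p ≈ 0.0317 < α = 0.05, reject H0; the evidence is statistically significant.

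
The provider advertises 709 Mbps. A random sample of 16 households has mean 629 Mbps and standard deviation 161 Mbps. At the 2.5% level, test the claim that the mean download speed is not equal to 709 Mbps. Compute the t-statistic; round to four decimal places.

-1.9876

H0: μ = 709; H1: μ ≠ 709 (one-sample t-test, two-sided).
t = (x̄ − μ₀)/(s/√n) = (629 − 709)/(161/√16) = -1.9876
df = n − 1 = 15
Two-sided p-value ≈ 0.0654
Since p ≈ 0.0654 > α = 0.025, fail to reject H0; the evidence is not statistically significant.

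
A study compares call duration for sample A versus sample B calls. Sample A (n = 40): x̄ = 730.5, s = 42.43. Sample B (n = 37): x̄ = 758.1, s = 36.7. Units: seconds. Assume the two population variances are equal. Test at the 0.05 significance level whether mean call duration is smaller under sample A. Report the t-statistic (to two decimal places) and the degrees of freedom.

t = -3.04, df = 75

Let group 1 = sample A, group 2 = sample B. H0: μ_1 = μ_2; H1: μ_1 < μ_2 (two-sample pooled-variance t-test, left-tailed).
s_p² = [(40−1)·42.43² + (37−1)·36.7²]/(40+37−2) = 1582.67
t = (730.5 − 758.1)/√[1582.67·(1/40 + 1/37)] = -3.04
df = n₁ + n₂ − 2 = 75
p-value = P(T ≤ -3.04) ≈ 0.002
Since p ≈ 0.002 < α = 0.05, reject H0; the evidence is statistically significant.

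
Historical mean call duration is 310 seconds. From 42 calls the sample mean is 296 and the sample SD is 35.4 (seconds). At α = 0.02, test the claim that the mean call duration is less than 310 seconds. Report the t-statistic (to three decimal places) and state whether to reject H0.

t = -2.563; reject H0

H0: μ = 310; H1: μ < 310 (one-sample t-test, left-tailed).
t = (x̄ − μ₀)/(s/√n) = (296 − 310)/(35.4/√42) = -2.563
df = n − 1 = 41
p-value = P(T ≤ -2.563) ≈ 0.0071
Since p ≈ 0.0071 < α = 0.02, reject H0; the data support H1.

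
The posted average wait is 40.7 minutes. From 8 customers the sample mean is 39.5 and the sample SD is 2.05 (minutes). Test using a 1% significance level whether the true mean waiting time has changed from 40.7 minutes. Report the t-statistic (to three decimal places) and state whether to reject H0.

H0: μ = 40.7; H1: μ ≠ 40.7 (one-sample t-test, two-sided).
t = (x̄ − μ₀)/(s/√n) = (39.5 − 40.7)/(2.05/√8) = -1.656
df = n − 1 = 7
Two-sided p-value ≈ 0.142
Since p ≈ 0.142 > α = 0.01, fail to reject H0; the evidence is not statistically significant.

t = -1.656; fail to reject H0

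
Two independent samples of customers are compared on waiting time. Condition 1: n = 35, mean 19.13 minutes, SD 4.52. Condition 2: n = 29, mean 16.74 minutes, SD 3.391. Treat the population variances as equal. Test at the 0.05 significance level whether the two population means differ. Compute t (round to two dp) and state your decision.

Let group 1 = condition 1, group 2 = condition 2. H0: μ_1 = μ_2; H1: μ_1 ≠ μ_2 (two-sample pooled-variance t-test, two-sided).
s_p² = [(35−1)·4.52² + (29−1)·3.391²]/(35+29−2) = 16.3968
t = (19.13 − 16.74)/√[16.3968·(1/35 + 1/29)] = 2.35
df = n₁ + n₂ − 2 = 62
Two-sided p-value ≈ 0.022
Since p ≈ 0.022 < α = 0.05, reject H0; the evidence is statistically significant.

t = 2.35; reject H0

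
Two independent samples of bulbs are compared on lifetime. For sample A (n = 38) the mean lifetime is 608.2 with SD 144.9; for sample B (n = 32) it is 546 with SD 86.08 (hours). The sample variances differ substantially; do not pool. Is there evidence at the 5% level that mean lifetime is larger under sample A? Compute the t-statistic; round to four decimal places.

Let group 1 = sample A, group 2 = sample B. H0: μ_1 = μ_2; H1: μ_1 > μ_2 (Welch's two-sample t-test, right-tailed).
t = (x̄_1 − x̄_2)/√(s_1²/n_1 + s_2²/n_2) = (608.2 − 546)/√(144.9²/38 + 86.08²/32) = 2.2213
Welch–Satterthwaite df ≈ 61.60
p-value = P(T ≥ 2.2213) ≈ 0.015
Since p ≈ 0.015 < α = 0.05, reject H0; the data support H1.

2.2213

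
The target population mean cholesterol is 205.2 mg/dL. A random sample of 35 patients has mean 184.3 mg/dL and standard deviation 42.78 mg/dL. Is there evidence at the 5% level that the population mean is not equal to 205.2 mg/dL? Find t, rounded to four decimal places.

-2.8903

H0: μ = 205.2; H1: μ ≠ 205.2 (one-sample t-test, two-sided).
t = (x̄ − μ₀)/(s/√n) = (184.3 − 205.2)/(42.78/√35) = -2.8903
df = n − 1 = 34
Two-sided p-value ≈ 0.0067
Since p ≈ 0.0067 < α = 0.05, reject H0; the data support H1.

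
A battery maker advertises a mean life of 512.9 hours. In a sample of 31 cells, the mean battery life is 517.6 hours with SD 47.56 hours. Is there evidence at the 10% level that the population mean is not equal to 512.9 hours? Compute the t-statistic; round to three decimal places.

H0: μ = 512.9; H1: μ ≠ 512.9 (one-sample t-test, two-sided).
t = (x̄ − μ₀)/(s/√n) = (517.6 − 512.9)/(47.56/√31) = 0.550
df = n − 1 = 30
Two-sided p-value ≈ 0.586
Since p ≈ 0.586 > α = 0.1, fail to reject H0; the evidence is not statistically significant.

0.550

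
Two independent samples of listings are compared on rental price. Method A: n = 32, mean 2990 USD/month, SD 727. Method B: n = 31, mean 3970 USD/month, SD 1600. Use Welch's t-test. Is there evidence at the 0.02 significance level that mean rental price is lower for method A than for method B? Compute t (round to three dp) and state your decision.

t = -3.113; reject H0

Let group 1 = method A, group 2 = method B. H0: μ_1 = μ_2; H1: μ_1 < μ_2 (Welch's two-sample t-test, left-tailed).
t = (x̄_1 − x̄_2)/√(s_1²/n_1 + s_2²/n_2) = (2990 − 3970)/√(727²/32 + 1600²/31) = -3.113
Welch–Satterthwaite df ≈ 41.59
p-value = P(T ≤ -3.113) ≈ 0.002
Since p ≈ 0.002 < α = 0.02, reject H0; the evidence is statistically significant.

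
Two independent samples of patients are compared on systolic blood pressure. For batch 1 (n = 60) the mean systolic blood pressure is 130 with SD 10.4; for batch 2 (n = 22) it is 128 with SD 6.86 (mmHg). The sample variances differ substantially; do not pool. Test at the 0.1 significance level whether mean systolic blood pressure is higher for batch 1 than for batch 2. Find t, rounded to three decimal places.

1.007

Let group 1 = batch 1, group 2 = batch 2. H0: μ_1 = μ_2; H1: μ_1 > μ_2 (Welch's two-sample t-test, right-tailed).
t = (x̄_1 − x̄_2)/√(s_1²/n_1 + s_2²/n_2) = (130 − 128)/√(10.4²/60 + 6.86²/22) = 1.007
Welch–Satterthwaite df ≈ 56.92
p-value = P(T ≥ 1.007) ≈ 0.159
Since p ≈ 0.159 > α = 0.1, fail to reject H0; the data do not provide sufficient evidence against H0.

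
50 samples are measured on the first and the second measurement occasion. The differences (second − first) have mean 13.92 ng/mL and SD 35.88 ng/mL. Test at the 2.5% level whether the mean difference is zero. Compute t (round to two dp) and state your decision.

H0: μ_d = 0; H1: μ_d ≠ 0 (paired t-test on the differences, two-sided).
t = d̄/(s_d/√n) = 13.92/(35.88/√50) = 2.74
df = n − 1 = 49
Two-sided p-value ≈ 0.008
Since p ≈ 0.008 < α = 0.025, reject H0; the data support H1.

t = 2.74; reject H0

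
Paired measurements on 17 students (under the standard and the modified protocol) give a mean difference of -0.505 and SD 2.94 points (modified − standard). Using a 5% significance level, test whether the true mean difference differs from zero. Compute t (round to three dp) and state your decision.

H0: μ_d = 0; H1: μ_d ≠ 0 (paired t-test on the differences, two-sided).
t = d̄/(s_d/√n) = -0.505/(2.94/√17) = -0.708
df = n − 1 = 16
Two-sided p-value ≈ 0.489
Since p ≈ 0.489 > α = 0.05, fail to reject H0; the data do not provide sufficient evidence against H0.

t = -0.708; fail to reject H0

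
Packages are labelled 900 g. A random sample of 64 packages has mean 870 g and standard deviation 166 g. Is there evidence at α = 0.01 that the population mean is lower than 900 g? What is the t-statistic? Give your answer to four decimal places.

-1.4458

H0: μ = 900; H1: μ < 900 (one-sample t-test, left-tailed).
t = (x̄ − μ₀)/(s/√n) = (870 − 900)/(166/√64) = -1.4458
df = n − 1 = 63
p-value = P(T ≤ -1.4458) ≈ 0.077
Since p ≈ 0.077 > α = 0.01, fail to reject H0; the data do not provide sufficient evidence against H0.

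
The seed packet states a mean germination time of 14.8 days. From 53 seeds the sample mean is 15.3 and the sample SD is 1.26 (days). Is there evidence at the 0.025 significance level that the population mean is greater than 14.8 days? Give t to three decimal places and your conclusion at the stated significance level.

H0: μ = 14.8; H1: μ > 14.8 (one-sample t-test, right-tailed).
t = (x̄ − μ₀)/(s/√n) = (15.3 − 14.8)/(1.26/√53) = 2.889
df = n − 1 = 52
p-value = P(T ≥ 2.889) ≈ 0.0028
Since p ≈ 0.0028 < α = 0.025, reject H0; the data support H1.

t = 2.889; reject H0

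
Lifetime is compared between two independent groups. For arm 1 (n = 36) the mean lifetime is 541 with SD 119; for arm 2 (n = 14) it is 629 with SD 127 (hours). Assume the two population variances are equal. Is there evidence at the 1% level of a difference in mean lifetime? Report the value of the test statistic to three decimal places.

Let group 1 = arm 1, group 2 = arm 2. H0: μ_1 = μ_2; H1: μ_1 ≠ μ_2 (two-sample pooled-variance t-test, two-sided).
s_p² = [(36−1)·119² + (14−1)·127²]/(36+14−2) = 14694
t = (541 − 629)/√[14694·(1/36 + 1/14)] = -2.305
df = n₁ + n₂ − 2 = 48
Two-sided p-value ≈ 0.026
Since p ≈ 0.026 > α = 0.01, fail to reject H0; the evidence is not statistically significant.

-2.305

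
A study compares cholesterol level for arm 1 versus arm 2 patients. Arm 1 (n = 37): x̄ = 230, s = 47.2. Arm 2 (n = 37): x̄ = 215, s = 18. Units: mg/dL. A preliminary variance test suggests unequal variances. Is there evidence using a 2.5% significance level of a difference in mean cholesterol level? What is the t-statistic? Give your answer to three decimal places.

Let group 1 = arm 1, group 2 = arm 2. H0: μ_1 = μ_2; H1: μ_1 ≠ μ_2 (Welch's two-sample t-test, two-sided).
t = (x̄_1 − x̄_2)/√(s_1²/n_1 + s_2²/n_2) = (230 − 215)/√(47.2²/37 + 18²/37) = 1.806
Welch–Satterthwaite df ≈ 46.25
Two-sided p-value ≈ 0.0774
Since p ≈ 0.0774 > α = 0.025, fail to reject H0; the evidence is not statistically significant.

1.806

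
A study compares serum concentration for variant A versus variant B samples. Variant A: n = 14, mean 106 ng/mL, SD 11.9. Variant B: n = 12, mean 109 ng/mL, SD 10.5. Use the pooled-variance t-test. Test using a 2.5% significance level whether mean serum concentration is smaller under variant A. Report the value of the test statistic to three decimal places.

-0.676

Let group 1 = variant A, group 2 = variant B. H0: μ_1 = μ_2; H1: μ_1 < μ_2 (two-sample pooled-variance t-test, left-tailed).
s_p² = [(14−1)·11.9² + (12−1)·10.5²]/(14+12−2) = 127.237
t = (106 − 109)/√[127.237·(1/14 + 1/12)] = -0.676
df = n₁ + n₂ − 2 = 24
p-value = P(T ≤ -0.676) ≈ 0.253
Since p ≈ 0.253 > α = 0.025, fail to reject H0; the evidence is not statistically significant.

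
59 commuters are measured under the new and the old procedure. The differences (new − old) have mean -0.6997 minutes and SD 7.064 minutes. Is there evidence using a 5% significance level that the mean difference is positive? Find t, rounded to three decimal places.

-0.761

H0: μ_d = 0; H1: μ_d > 0 (paired t-test on the differences, right-tailed).
t = d̄/(s_d/√n) = -0.6997/(7.064/√59) = -0.761
df = n − 1 = 58
p-value = P(T ≥ -0.761) ≈ 0.7751
Since p ≈ 0.7751 > α = 0.05, fail to reject H0; the evidence is not statistically significant.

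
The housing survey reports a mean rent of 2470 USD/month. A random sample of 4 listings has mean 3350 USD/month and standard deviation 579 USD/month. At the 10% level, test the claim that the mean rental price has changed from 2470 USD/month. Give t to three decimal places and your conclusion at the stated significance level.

t = 3.040; reject H0

H0: μ = 2470; H1: μ ≠ 2470 (one-sample t-test, two-sided).
t = (x̄ − μ₀)/(s/√n) = (3350 − 2470)/(579/√4) = 3.040
df = n − 1 = 3
Two-sided p-value ≈ 0.0559
Since p ≈ 0.0559 < α = 0.1, reject H0; the evidence is statistically significant.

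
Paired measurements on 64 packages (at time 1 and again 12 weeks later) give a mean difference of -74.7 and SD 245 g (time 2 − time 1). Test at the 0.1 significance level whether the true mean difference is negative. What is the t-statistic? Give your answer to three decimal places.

H0: μ_d = 0; H1: μ_d < 0 (paired t-test on the differences, left-tailed).
t = d̄/(s_d/√n) = -74.7/(245/√64) = -2.439
df = n − 1 = 63
p-value = P(T ≤ -2.439) ≈ 0.009
Since p ≈ 0.009 < α = 0.1, reject H0; the evidence is statistically significant.

-2.439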